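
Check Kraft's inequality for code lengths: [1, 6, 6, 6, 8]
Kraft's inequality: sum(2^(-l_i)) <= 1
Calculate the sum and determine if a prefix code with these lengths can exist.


Sum = 2^(-1) + 2^(-6) + 2^(-6) + 2^(-6) + 2^(-8)
    = 0.5 + 0.015625 + 0.015625 + 0.015625 + 0.00390625
    = 141/256 = 0.55078125
Since 0.55078125 <= 1, Kraft's inequality IS satisfied.
A prefix code with these lengths CAN exist.

Kraft sum = 0.55078125. Satisfied.


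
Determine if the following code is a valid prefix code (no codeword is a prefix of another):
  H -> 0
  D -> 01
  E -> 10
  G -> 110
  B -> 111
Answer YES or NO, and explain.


Checking each pair (does one codeword prefix another?):
  H='0' vs D='01': prefix -- VIOLATION

NO -- this is NOT a valid prefix code. H (0) is a prefix of D (01).


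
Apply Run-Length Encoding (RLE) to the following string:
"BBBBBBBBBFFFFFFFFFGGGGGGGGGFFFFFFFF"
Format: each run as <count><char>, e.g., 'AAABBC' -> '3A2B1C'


Scanning runs left to right:
  i=0: run of 'B' x 9 -> '9B'
  i=9: run of 'F' x 9 -> '9F'
  i=18: run of 'G' x 9 -> '9G'
  i=27: run of 'F' x 8 -> '8F'

RLE = 9B9F9G8F


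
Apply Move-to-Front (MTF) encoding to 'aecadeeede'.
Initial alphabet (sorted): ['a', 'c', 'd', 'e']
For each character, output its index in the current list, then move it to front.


MTF encoding:
'a': index 0 in ['a', 'c', 'd', 'e'] -> ['a', 'c', 'd', 'e']
'e': index 3 in ['a', 'c', 'd', 'e'] -> ['e', 'a', 'c', 'd']
'c': index 2 in ['e', 'a', 'c', 'd'] -> ['c', 'e', 'a', 'd']
'a': index 2 in ['c', 'e', 'a', 'd'] -> ['a', 'c', 'e', 'd']
'd': index 3 in ['a', 'c', 'e', 'd'] -> ['d', 'a', 'c', 'e']
'e': index 3 in ['d', 'a', 'c', 'e'] -> ['e', 'd', 'a', 'c']
'e': index 0 in ['e', 'd', 'a', 'c'] -> ['e', 'd', 'a', 'c']
'e': index 0 in ['e', 'd', 'a', 'c'] -> ['e', 'd', 'a', 'c']
'd': index 1 in ['e', 'd', 'a', 'c'] -> ['d', 'e', 'a', 'c']
'e': index 1 in ['d', 'e', 'a', 'c'] -> ['e', 'd', 'a', 'c']


Output: [0, 3, 2, 2, 3, 3, 0, 0, 1, 1]


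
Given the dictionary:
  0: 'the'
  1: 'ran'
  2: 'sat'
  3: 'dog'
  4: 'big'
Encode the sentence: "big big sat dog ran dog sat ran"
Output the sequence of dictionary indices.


Look up each word in the dictionary:
  'big' -> 4
  'big' -> 4
  'sat' -> 2
  'dog' -> 3
  'ran' -> 1
  'dog' -> 3
  'sat' -> 2
  'ran' -> 1

Encoded: [4, 4, 2, 3, 1, 3, 2, 1]


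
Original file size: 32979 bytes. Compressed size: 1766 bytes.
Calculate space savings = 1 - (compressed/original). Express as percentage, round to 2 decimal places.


ratio = compressed/original = 1766/32979 = 0.053549
savings = 1 - ratio = 1 - 0.053549 = 0.946451
as a percentage: 0.946451 * 100 = 94.65%

Space savings = 1 - 1766/32979 = 94.65%


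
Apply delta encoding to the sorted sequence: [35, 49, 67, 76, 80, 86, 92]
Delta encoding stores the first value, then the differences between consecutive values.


First value: 35
Deltas:
  49 - 35 = 14
  67 - 49 = 18
  76 - 67 = 9
  80 - 76 = 4
  86 - 80 = 6
  92 - 86 = 6


Delta encoded: [35, 14, 18, 9, 4, 6, 6]


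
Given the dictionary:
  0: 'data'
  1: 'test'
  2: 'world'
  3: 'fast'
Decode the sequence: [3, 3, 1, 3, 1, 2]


Look up each index in the dictionary:
  3 -> 'fast'
  3 -> 'fast'
  1 -> 'test'
  3 -> 'fast'
  1 -> 'test'
  2 -> 'world'

Decoded: "fast fast test fast test world"


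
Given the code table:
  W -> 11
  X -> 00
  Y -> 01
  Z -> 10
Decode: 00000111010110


Decoding:
00 -> X
00 -> X
01 -> Y
11 -> W
01 -> Y
01 -> Y
10 -> Z


Result: XXYWYYZ


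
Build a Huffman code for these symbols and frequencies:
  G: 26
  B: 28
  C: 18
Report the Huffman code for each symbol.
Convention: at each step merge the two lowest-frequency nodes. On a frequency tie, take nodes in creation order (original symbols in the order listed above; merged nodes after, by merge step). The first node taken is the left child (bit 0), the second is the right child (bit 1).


Huffman tree construction:
Step 1: Merge C(18) + G(26) = 44
Step 2: Merge B(28) + (C+G)(44) = 72
Read each symbol's code off the tree from the root (left child = 0, right child = 1).

Codes:
  G: 11 (length 2)
  B: 0 (length 1)
  C: 10 (length 2)
Average code length: 116/72 = 1.6111 bits/symbol


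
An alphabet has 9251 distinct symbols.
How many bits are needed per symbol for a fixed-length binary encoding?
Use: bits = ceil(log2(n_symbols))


log2(9251) = 13.1754
Bracket: 2^13 = 8192 < 9251 <= 2^14 = 16384
So ceil(log2(9251)) = 14

bits = ceil(log2(9251)) = ceil(13.1754) = 14 bits


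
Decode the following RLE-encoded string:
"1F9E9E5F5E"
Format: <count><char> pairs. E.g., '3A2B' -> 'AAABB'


Expanding each <count><char> pair:
  1F -> 'F'
  9E -> 'EEEEEEEEE'
  9E -> 'EEEEEEEEE'
  5F -> 'FFFFF'
  5E -> 'EEEEE'

Decoded = FEEEEEEEEEEEEEEEEEEFFFFFEEEEE


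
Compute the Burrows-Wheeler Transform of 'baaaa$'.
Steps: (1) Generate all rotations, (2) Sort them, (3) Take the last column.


Rotations (sorted):
  0: $baaaa -> last char: a
  1: a$baaa -> last char: a
  2: aa$baa -> last char: a
  3: aaa$ba -> last char: a
  4: aaaa$b -> last char: b
  5: baaaa$ -> last char: $


BWT = aaaab$


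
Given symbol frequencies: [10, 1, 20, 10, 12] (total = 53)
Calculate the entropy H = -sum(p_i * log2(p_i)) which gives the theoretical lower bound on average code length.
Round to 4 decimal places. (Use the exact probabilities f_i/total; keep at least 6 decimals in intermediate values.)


Per-symbol terms -p_i * log2(p_i) with p_i = f_i/53:
  p = 10/53 = 0.188679: log2(p) = -2.405992, -p*log2(p) = 0.453961
  p = 1/53 = 0.018868: log2(p) = -5.727920, -p*log2(p) = 0.108074
  p = 20/53 = 0.377358: log2(p) = -1.405992, -p*log2(p) = 0.530563
  p = 10/53 = 0.188679: log2(p) = -2.405992, -p*log2(p) = 0.453961
  p = 12/53 = 0.226415: log2(p) = -2.142958, -p*log2(p) = 0.485198
H = 0.453961 + 0.108074 + 0.530563 + 0.453961 + 0.485198 = 2.031757

H = 2.0318 bits/symbol


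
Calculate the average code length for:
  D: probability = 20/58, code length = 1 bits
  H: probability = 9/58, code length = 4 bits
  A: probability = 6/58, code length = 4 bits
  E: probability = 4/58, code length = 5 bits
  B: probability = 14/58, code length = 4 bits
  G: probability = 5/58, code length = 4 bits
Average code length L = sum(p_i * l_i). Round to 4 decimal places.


Weighted contributions p_i * l_i:
  D: (20/58) * 1 = 20/58
  H: (9/58) * 4 = 36/58
  A: (6/58) * 4 = 24/58
  E: (4/58) * 5 = 20/58
  B: (14/58) * 4 = 56/58
  G: (5/58) * 4 = 20/58
Sum = (20 + 36 + 24 + 20 + 56 + 20)/58 = 176/58

L = 176/58 = 3.0345 bits/symbol


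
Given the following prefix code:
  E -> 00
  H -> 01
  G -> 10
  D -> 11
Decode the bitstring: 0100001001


Decoding step by step:
Bits 01 -> H
Bits 00 -> E
Bits 00 -> E
Bits 10 -> G
Bits 01 -> H


Decoded message: HEEGH


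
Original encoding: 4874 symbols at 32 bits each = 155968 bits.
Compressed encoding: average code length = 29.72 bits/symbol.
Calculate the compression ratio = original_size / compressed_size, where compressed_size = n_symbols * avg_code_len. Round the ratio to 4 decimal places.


original_size = n_symbols * orig_bits = 4874 * 32 = 155968 bits
compressed_size = n_symbols * avg_code_len = 4874 * 29.72 = 144855.28 bits
ratio = original_size / compressed_size = 155968 / 144855.28 = 1.0767

Compression ratio = 1.0767


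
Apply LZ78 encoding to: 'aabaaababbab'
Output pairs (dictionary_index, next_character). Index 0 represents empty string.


LZ78 encoding steps:
Dictionary: {0: ''}
Step 1: w='' (idx 0), next='a' -> output (0, 'a'), add 'a' as idx 1
Step 2: w='a' (idx 1), next='b' -> output (1, 'b'), add 'ab' as idx 2
Step 3: w='a' (idx 1), next='a' -> output (1, 'a'), add 'aa' as idx 3
Step 4: w='ab' (idx 2), next='a' -> output (2, 'a'), add 'aba' as idx 4
Step 5: w='' (idx 0), next='b' -> output (0, 'b'), add 'b' as idx 5
Step 6: w='b' (idx 5), next='a' -> output (5, 'a'), add 'ba' as idx 6
Step 7: w='b' (idx 5), end of input -> output (5, '')


Encoded: [(0, 'a'), (1, 'b'), (1, 'a'), (2, 'a'), (0, 'b'), (5, 'a'), (5, '')]


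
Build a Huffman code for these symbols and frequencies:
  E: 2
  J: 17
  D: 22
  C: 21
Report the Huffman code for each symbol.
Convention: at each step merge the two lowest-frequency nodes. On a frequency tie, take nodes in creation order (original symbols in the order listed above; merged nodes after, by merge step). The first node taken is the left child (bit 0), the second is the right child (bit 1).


Huffman tree construction:
Step 1: Merge E(2) + J(17) = 19
Step 2: Merge (E+J)(19) + C(21) = 40
Step 3: Merge D(22) + ((E+J)+C)(40) = 62
Read each symbol's code off the tree from the root (left child = 0, right child = 1).

Codes:
  E: 100 (length 3)
  J: 101 (length 3)
  D: 0 (length 1)
  C: 11 (length 2)
Average code length: 121/62 = 1.9516 bits/symbol


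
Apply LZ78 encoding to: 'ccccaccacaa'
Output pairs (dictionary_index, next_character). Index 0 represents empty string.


LZ78 encoding steps:
Dictionary: {0: ''}
Step 1: w='' (idx 0), next='c' -> output (0, 'c'), add 'c' as idx 1
Step 2: w='c' (idx 1), next='c' -> output (1, 'c'), add 'cc' as idx 2
Step 3: w='c' (idx 1), next='a' -> output (1, 'a'), add 'ca' as idx 3
Step 4: w='cc' (idx 2), next='a' -> output (2, 'a'), add 'cca' as idx 4
Step 5: w='ca' (idx 3), next='a' -> output (3, 'a'), add 'caa' as idx 5


Encoded: [(0, 'c'), (1, 'c'), (1, 'a'), (2, 'a'), (3, 'a')]


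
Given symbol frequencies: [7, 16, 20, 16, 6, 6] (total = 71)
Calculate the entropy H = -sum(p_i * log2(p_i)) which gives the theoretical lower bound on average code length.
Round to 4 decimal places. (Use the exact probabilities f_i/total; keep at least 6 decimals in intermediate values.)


Per-symbol terms -p_i * log2(p_i) with p_i = f_i/71:
  p = 7/71 = 0.098592: log2(p) = -3.342392, -p*log2(p) = 0.329532
  p = 16/71 = 0.225352: log2(p) = -2.149747, -p*log2(p) = 0.484450
  p = 20/71 = 0.281690: log2(p) = -1.827819, -p*log2(p) = 0.514879
  p = 16/71 = 0.225352: log2(p) = -2.149747, -p*log2(p) = 0.484450
  p = 6/71 = 0.084507: log2(p) = -3.564785, -p*log2(p) = 0.301249
  p = 6/71 = 0.084507: log2(p) = -3.564785, -p*log2(p) = 0.301249
H = 0.329532 + 0.484450 + 0.514879 + 0.484450 + 0.301249 + 0.301249 = 2.415809

H = 2.4158 bits/symbol


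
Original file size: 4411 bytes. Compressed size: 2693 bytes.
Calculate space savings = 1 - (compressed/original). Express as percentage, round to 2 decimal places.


ratio = compressed/original = 2693/4411 = 0.610519
savings = 1 - ratio = 1 - 0.610519 = 0.389481
as a percentage: 0.389481 * 100 = 38.95%

Space savings = 1 - 2693/4411 = 38.95%


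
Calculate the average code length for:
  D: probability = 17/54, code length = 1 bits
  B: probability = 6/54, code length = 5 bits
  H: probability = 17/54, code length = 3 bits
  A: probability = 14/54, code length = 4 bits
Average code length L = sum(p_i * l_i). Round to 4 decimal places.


Weighted contributions p_i * l_i:
  D: (17/54) * 1 = 17/54
  B: (6/54) * 5 = 30/54
  H: (17/54) * 3 = 51/54
  A: (14/54) * 4 = 56/54
Sum = (17 + 30 + 51 + 56)/54 = 154/54

L = 154/54 = 2.8519 bits/symbol


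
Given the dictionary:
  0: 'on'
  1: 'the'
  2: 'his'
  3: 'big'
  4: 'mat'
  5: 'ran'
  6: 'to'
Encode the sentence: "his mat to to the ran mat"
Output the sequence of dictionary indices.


Look up each word in the dictionary:
  'his' -> 2
  'mat' -> 4
  'to' -> 6
  'to' -> 6
  'the' -> 1
  'ran' -> 5
  'mat' -> 4

Encoded: [2, 4, 6, 6, 1, 5, 4]


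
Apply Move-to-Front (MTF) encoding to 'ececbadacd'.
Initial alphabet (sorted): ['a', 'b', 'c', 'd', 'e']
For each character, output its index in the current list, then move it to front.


MTF encoding:
'e': index 4 in ['a', 'b', 'c', 'd', 'e'] -> ['e', 'a', 'b', 'c', 'd']
'c': index 3 in ['e', 'a', 'b', 'c', 'd'] -> ['c', 'e', 'a', 'b', 'd']
'e': index 1 in ['c', 'e', 'a', 'b', 'd'] -> ['e', 'c', 'a', 'b', 'd']
'c': index 1 in ['e', 'c', 'a', 'b', 'd'] -> ['c', 'e', 'a', 'b', 'd']
'b': index 3 in ['c', 'e', 'a', 'b', 'd'] -> ['b', 'c', 'e', 'a', 'd']
'a': index 3 in ['b', 'c', 'e', 'a', 'd'] -> ['a', 'b', 'c', 'e', 'd']
'd': index 4 in ['a', 'b', 'c', 'e', 'd'] -> ['d', 'a', 'b', 'c', 'e']
'a': index 1 in ['d', 'a', 'b', 'c', 'e'] -> ['a', 'd', 'b', 'c', 'e']
'c': index 3 in ['a', 'd', 'b', 'c', 'e'] -> ['c', 'a', 'd', 'b', 'e']
'd': index 2 in ['c', 'a', 'd', 'b', 'e'] -> ['d', 'c', 'a', 'b', 'e']


Output: [4, 3, 1, 1, 3, 3, 4, 1, 3, 2]


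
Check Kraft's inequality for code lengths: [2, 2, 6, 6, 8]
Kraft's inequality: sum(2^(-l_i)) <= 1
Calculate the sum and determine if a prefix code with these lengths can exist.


Sum = 2^(-2) + 2^(-2) + 2^(-6) + 2^(-6) + 2^(-8)
    = 0.25 + 0.25 + 0.015625 + 0.015625 + 0.00390625
    = 137/256 = 0.53515625
Since 0.53515625 <= 1, Kraft's inequality IS satisfied.
A prefix code with these lengths CAN exist.

Kraft sum = 0.53515625. Satisfied.


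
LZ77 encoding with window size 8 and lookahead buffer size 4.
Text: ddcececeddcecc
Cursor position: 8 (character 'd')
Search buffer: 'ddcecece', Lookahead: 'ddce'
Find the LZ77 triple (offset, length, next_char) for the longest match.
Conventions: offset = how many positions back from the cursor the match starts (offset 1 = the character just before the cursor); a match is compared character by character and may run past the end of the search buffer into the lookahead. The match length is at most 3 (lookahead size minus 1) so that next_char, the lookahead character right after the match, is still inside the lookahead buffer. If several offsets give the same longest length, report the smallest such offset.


Try each offset into the search buffer:
  offset=1 (pos 7, char 'e'): match length 0
  offset=2 (pos 6, char 'c'): match length 0
  offset=3 (pos 5, char 'e'): match length 0
  offset=4 (pos 4, char 'c'): match length 0
  offset=5 (pos 3, char 'e'): match length 0
  offset=6 (pos 2, char 'c'): match length 0
  offset=7 (pos 1, char 'd'): match length 1
  offset=8 (pos 0, char 'd'): match length 3
Longest match has length 3 at offset 8.
next_char = character at position 8 + 3 = 11 -> 'e'

Best match: offset=8, length=3 (matching 'ddc' starting at position 0)
LZ77 triple: (8, 3, 'e')


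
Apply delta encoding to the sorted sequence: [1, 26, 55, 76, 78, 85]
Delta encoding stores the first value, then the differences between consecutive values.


First value: 1
Deltas:
  26 - 1 = 25
  55 - 26 = 29
  76 - 55 = 21
  78 - 76 = 2
  85 - 78 = 7


Delta encoded: [1, 25, 29, 21, 2, 7]


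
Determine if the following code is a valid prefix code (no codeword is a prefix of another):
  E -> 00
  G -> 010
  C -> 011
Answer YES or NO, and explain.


Checking each pair (does one codeword prefix another?):
  E='00' vs G='010': no prefix
  E='00' vs C='011': no prefix
  G='010' vs E='00': no prefix
  G='010' vs C='011': no prefix
  C='011' vs E='00': no prefix
  C='011' vs G='010': no prefix
No violation found over all pairs.

YES -- this is a valid prefix code. No codeword is a prefix of any other codeword.


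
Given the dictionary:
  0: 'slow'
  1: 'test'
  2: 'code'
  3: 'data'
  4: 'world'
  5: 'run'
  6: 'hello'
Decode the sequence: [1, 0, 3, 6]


Look up each index in the dictionary:
  1 -> 'test'
  0 -> 'slow'
  3 -> 'data'
  6 -> 'hello'

Decoded: "test slow data hello"


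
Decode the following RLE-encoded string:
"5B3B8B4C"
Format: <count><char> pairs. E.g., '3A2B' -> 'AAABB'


Expanding each <count><char> pair:
  5B -> 'BBBBB'
  3B -> 'BBB'
  8B -> 'BBBBBBBB'
  4C -> 'CCCC'

Decoded = BBBBBBBBBBBBBBBBCCCC


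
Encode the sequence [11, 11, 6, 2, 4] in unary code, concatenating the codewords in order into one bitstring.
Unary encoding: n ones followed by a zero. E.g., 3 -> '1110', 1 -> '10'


Encode each number as n ones followed by a terminating 0:
  11 -> 111111111110 (12 bits)
  11 -> 111111111110 (12 bits)
  6 -> 1111110 (7 bits)
  2 -> 110 (3 bits)
  4 -> 11110 (5 bits)
Total length = 12 + 12 + 7 + 3 + 5 = 39 bits.

Unary([11, 11, 6, 2, 4]) = 111111111110111111111110111111011011110 (39 bits)


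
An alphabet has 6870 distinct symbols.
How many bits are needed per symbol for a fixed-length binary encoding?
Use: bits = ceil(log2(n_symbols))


log2(6870) = 12.7461
Bracket: 2^12 = 4096 < 6870 <= 2^13 = 8192
So ceil(log2(6870)) = 13

bits = ceil(log2(6870)) = ceil(12.7461) = 13 bits


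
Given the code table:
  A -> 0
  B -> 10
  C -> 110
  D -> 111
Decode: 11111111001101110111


Decoding:
111 -> D
111 -> D
110 -> C
0 -> A
110 -> C
111 -> D
0 -> A
111 -> D


Result: DDCACDAD


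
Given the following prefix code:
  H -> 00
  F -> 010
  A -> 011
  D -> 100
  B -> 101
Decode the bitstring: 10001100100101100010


Decoding step by step:
Bits 100 -> D
Bits 011 -> A
Bits 00 -> H
Bits 100 -> D
Bits 101 -> B
Bits 100 -> D
Bits 010 -> F


Decoded message: DAHDBDF


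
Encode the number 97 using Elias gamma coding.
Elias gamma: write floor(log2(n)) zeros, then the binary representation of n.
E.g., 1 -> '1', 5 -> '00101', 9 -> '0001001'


num_bits = floor(log2(97)) + 1 = 7
leading_zeros = num_bits - 1 = 6
binary(97) = 1100001

Elias gamma(97) = '000000' + '1100001' = 0000001100001 (13 bits)


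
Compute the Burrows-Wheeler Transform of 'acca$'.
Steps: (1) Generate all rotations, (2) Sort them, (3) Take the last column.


Rotations (sorted):
  0: $acca -> last char: a
  1: a$acc -> last char: c
  2: acca$ -> last char: $
  3: ca$ac -> last char: c
  4: cca$a -> last char: a


BWT = ac$ca


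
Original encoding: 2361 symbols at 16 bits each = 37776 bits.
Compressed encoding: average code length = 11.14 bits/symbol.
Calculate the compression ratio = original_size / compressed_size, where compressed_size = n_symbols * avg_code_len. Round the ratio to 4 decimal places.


original_size = n_symbols * orig_bits = 2361 * 16 = 37776 bits
compressed_size = n_symbols * avg_code_len = 2361 * 11.14 = 26301.54 bits
ratio = original_size / compressed_size = 37776 / 26301.54 = 1.4363

Compression ratio = 1.4363


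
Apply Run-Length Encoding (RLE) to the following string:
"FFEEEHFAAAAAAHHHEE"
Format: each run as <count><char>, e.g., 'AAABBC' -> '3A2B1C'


Scanning runs left to right:
  i=0: run of 'F' x 2 -> '2F'
  i=2: run of 'E' x 3 -> '3E'
  i=5: run of 'H' x 1 -> '1H'
  i=6: run of 'F' x 1 -> '1F'
  i=7: run of 'A' x 6 -> '6A'
  i=13: run of 'H' x 3 -> '3H'
  i=16: run of 'E' x 2 -> '2E'

RLE = 2F3E1H1F6A3H2E


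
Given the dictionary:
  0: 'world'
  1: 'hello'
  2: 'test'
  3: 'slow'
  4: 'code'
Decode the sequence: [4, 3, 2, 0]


Look up each index in the dictionary:
  4 -> 'code'
  3 -> 'slow'
  2 -> 'test'
  0 -> 'world'

Decoded: "code slow test world"


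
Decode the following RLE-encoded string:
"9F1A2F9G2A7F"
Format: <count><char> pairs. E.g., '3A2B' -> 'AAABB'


Expanding each <count><char> pair:
  9F -> 'FFFFFFFFF'
  1A -> 'A'
  2F -> 'FF'
  9G -> 'GGGGGGGGG'
  2A -> 'AA'
  7F -> 'FFFFFFF'

Decoded = FFFFFFFFFAFFGGGGGGGGGAAFFFFFFF


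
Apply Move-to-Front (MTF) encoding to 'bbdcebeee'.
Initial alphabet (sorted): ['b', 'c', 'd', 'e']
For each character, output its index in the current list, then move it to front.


MTF encoding:
'b': index 0 in ['b', 'c', 'd', 'e'] -> ['b', 'c', 'd', 'e']
'b': index 0 in ['b', 'c', 'd', 'e'] -> ['b', 'c', 'd', 'e']
'd': index 2 in ['b', 'c', 'd', 'e'] -> ['d', 'b', 'c', 'e']
'c': index 2 in ['d', 'b', 'c', 'e'] -> ['c', 'd', 'b', 'e']
'e': index 3 in ['c', 'd', 'b', 'e'] -> ['e', 'c', 'd', 'b']
'b': index 3 in ['e', 'c', 'd', 'b'] -> ['b', 'e', 'c', 'd']
'e': index 1 in ['b', 'e', 'c', 'd'] -> ['e', 'b', 'c', 'd']
'e': index 0 in ['e', 'b', 'c', 'd'] -> ['e', 'b', 'c', 'd']
'e': index 0 in ['e', 'b', 'c', 'd'] -> ['e', 'b', 'c', 'd']


Output: [0, 0, 2, 2, 3, 3, 1, 0, 0]


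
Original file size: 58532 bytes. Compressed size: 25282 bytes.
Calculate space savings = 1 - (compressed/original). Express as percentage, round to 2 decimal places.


ratio = compressed/original = 25282/58532 = 0.431935
savings = 1 - ratio = 1 - 0.431935 = 0.568065
as a percentage: 0.568065 * 100 = 56.81%

Space savings = 1 - 25282/58532 = 56.81%


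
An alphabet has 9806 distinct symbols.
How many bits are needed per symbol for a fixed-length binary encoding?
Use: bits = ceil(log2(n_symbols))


log2(9806) = 13.2594
Bracket: 2^13 = 8192 < 9806 <= 2^14 = 16384
So ceil(log2(9806)) = 14

bits = ceil(log2(9806)) = ceil(13.2594) = 14 bits


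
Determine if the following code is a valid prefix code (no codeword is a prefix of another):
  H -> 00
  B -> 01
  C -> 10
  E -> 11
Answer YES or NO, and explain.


Checking each pair (does one codeword prefix another?):
  H='00' vs B='01': no prefix
  H='00' vs C='10': no prefix
  H='00' vs E='11': no prefix
  B='01' vs H='00': no prefix
  B='01' vs C='10': no prefix
  B='01' vs E='11': no prefix
  C='10' vs H='00': no prefix
  C='10' vs B='01': no prefix
  C='10' vs E='11': no prefix
  E='11' vs H='00': no prefix
  E='11' vs B='01': no prefix
  E='11' vs C='10': no prefix
No violation found over all pairs.

YES -- this is a valid prefix code. No codeword is a prefix of any other codeword.


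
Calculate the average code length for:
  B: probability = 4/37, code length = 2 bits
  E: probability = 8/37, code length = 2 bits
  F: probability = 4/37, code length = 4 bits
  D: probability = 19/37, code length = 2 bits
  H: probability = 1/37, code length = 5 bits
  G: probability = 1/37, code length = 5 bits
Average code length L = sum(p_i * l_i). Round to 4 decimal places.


Weighted contributions p_i * l_i:
  B: (4/37) * 2 = 8/37
  E: (8/37) * 2 = 16/37
  F: (4/37) * 4 = 16/37
  D: (19/37) * 2 = 38/37
  H: (1/37) * 5 = 5/37
  G: (1/37) * 5 = 5/37
Sum = (8 + 16 + 16 + 38 + 5 + 5)/37 = 88/37

L = 88/37 = 2.3784 bits/symbol


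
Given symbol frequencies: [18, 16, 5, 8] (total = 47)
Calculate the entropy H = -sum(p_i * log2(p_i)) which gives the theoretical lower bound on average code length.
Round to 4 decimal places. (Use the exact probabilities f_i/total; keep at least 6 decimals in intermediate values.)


Per-symbol terms -p_i * log2(p_i) with p_i = f_i/47:
  p = 18/47 = 0.382979: log2(p) = -1.384664, -p*log2(p) = 0.530297
  p = 16/47 = 0.340426: log2(p) = -1.554589, -p*log2(p) = 0.529222
  p = 5/47 = 0.106383: log2(p) = -3.232661, -p*log2(p) = 0.343900
  p = 8/47 = 0.170213: log2(p) = -2.554589, -p*log2(p) = 0.434824
H = 0.530297 + 0.529222 + 0.343900 + 0.434824 = 1.838243

H = 1.8382 bits/symbol


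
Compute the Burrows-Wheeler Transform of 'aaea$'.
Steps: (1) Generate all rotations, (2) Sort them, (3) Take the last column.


Rotations (sorted):
  0: $aaea -> last char: a
  1: a$aae -> last char: e
  2: aaea$ -> last char: $
  3: aea$a -> last char: a
  4: ea$aa -> last char: a


BWT = ae$aa


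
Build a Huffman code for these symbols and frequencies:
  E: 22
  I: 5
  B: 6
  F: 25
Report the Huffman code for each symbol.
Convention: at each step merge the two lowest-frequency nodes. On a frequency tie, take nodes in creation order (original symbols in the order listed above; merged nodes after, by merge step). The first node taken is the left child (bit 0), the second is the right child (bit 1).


Huffman tree construction:
Step 1: Merge I(5) + B(6) = 11
Step 2: Merge (I+B)(11) + E(22) = 33
Step 3: Merge F(25) + ((I+B)+E)(33) = 58
Read each symbol's code off the tree from the root (left child = 0, right child = 1).

Codes:
  E: 11 (length 2)
  I: 100 (length 3)
  B: 101 (length 3)
  F: 0 (length 1)
Average code length: 102/58 = 1.7586 bits/symbol


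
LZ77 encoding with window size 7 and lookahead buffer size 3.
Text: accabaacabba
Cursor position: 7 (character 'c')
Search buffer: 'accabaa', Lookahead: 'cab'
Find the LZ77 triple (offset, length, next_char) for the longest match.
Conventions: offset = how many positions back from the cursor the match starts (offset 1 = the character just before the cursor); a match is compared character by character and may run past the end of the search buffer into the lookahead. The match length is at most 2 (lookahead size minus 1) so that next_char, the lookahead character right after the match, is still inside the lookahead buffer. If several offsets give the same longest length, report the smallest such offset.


Try each offset into the search buffer:
  offset=1 (pos 6, char 'a'): match length 0
  offset=2 (pos 5, char 'a'): match length 0
  offset=3 (pos 4, char 'b'): match length 0
  offset=4 (pos 3, char 'a'): match length 0
  offset=5 (pos 2, char 'c'): match length 2
  offset=6 (pos 1, char 'c'): match length 1
  offset=7 (pos 0, char 'a'): match length 0
Longest match has length 2 at offset 5.
next_char = character at position 7 + 2 = 9 -> 'b'

Best match: offset=5, length=2 (matching 'ca' starting at position 2)
LZ77 triple: (5, 2, 'b')


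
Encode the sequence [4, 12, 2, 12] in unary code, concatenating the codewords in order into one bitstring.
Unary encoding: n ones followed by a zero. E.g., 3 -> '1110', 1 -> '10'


Encode each number as n ones followed by a terminating 0:
  4 -> 11110 (5 bits)
  12 -> 1111111111110 (13 bits)
  2 -> 110 (3 bits)
  12 -> 1111111111110 (13 bits)
Total length = 5 + 13 + 3 + 13 = 34 bits.

Unary([4, 12, 2, 12]) = 1111011111111111101101111111111110 (34 bits)


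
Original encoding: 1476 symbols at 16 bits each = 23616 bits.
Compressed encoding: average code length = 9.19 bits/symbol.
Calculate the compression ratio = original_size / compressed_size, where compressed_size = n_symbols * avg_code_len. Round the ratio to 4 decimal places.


original_size = n_symbols * orig_bits = 1476 * 16 = 23616 bits
compressed_size = n_symbols * avg_code_len = 1476 * 9.19 = 13564.44 bits
ratio = original_size / compressed_size = 23616 / 13564.44 = 1.741

Compression ratio = 1.741


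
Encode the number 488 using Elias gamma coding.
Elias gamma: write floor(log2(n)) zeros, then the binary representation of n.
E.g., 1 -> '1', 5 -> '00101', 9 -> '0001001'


num_bits = floor(log2(488)) + 1 = 9
leading_zeros = num_bits - 1 = 8
binary(488) = 111101000

Elias gamma(488) = '00000000' + '111101000' = 00000000111101000 (17 bits)


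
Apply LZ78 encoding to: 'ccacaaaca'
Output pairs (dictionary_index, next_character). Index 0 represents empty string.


LZ78 encoding steps:
Dictionary: {0: ''}
Step 1: w='' (idx 0), next='c' -> output (0, 'c'), add 'c' as idx 1
Step 2: w='c' (idx 1), next='a' -> output (1, 'a'), add 'ca' as idx 2
Step 3: w='ca' (idx 2), next='a' -> output (2, 'a'), add 'caa' as idx 3
Step 4: w='' (idx 0), next='a' -> output (0, 'a'), add 'a' as idx 4
Step 5: w='ca' (idx 2), end of input -> output (2, '')


Encoded: [(0, 'c'), (1, 'a'), (2, 'a'), (0, 'a'), (2, '')]


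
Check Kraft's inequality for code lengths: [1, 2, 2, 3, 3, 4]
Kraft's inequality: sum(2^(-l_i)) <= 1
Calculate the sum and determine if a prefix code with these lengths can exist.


Sum = 2^(-1) + 2^(-2) + 2^(-2) + 2^(-3) + 2^(-3) + 2^(-4)
    = 0.5 + 0.25 + 0.25 + 0.125 + 0.125 + 0.0625
    = 21/16 = 1.3125
Since 1.3125 > 1, Kraft's inequality is NOT satisfied.
A prefix code with these lengths CANNOT exist.

Kraft sum = 1.3125. Not satisfied.


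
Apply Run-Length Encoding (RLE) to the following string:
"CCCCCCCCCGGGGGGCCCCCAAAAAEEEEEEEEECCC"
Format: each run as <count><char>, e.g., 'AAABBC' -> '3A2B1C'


Scanning runs left to right:
  i=0: run of 'C' x 9 -> '9C'
  i=9: run of 'G' x 6 -> '6G'
  i=15: run of 'C' x 5 -> '5C'
  i=20: run of 'A' x 5 -> '5A'
  i=25: run of 'E' x 9 -> '9E'
  i=34: run of 'C' x 3 -> '3C'

RLE = 9C6G5C5A9E3C


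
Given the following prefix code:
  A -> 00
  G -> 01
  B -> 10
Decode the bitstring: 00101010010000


Decoding step by step:
Bits 00 -> A
Bits 10 -> B
Bits 10 -> B
Bits 10 -> B
Bits 01 -> G
Bits 00 -> A
Bits 00 -> A


Decoded message: ABBBGAA


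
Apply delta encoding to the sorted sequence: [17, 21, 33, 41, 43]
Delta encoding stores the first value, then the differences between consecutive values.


First value: 17
Deltas:
  21 - 17 = 4
  33 - 21 = 12
  41 - 33 = 8
  43 - 41 = 2


Delta encoded: [17, 4, 12, 8, 2]


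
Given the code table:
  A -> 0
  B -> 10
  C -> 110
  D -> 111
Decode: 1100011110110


Decoding:
110 -> C
0 -> A
0 -> A
111 -> D
10 -> B
110 -> C


Result: CAADBC


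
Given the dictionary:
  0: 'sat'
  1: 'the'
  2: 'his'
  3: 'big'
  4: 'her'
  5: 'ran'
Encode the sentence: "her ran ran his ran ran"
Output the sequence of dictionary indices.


Look up each word in the dictionary:
  'her' -> 4
  'ran' -> 5
  'ran' -> 5
  'his' -> 2
  'ran' -> 5
  'ran' -> 5

Encoded: [4, 5, 5, 2, 5, 5]


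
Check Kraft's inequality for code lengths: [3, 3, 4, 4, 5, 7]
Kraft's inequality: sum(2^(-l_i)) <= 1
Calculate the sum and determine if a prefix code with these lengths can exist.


Sum = 2^(-3) + 2^(-3) + 2^(-4) + 2^(-4) + 2^(-5) + 2^(-7)
    = 0.125 + 0.125 + 0.0625 + 0.0625 + 0.03125 + 0.0078125
    = 53/128 = 0.4140625
Since 0.4140625 <= 1, Kraft's inequality IS satisfied.
A prefix code with these lengths CAN exist.

Kraft sum = 0.4140625. Satisfied.


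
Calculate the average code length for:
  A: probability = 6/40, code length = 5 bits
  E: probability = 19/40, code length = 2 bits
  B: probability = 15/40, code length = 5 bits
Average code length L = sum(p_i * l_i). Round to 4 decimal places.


Weighted contributions p_i * l_i:
  A: (6/40) * 5 = 30/40
  E: (19/40) * 2 = 38/40
  B: (15/40) * 5 = 75/40
Sum = (30 + 38 + 75)/40 = 143/40

L = 143/40 = 3.5750 bits/symbol


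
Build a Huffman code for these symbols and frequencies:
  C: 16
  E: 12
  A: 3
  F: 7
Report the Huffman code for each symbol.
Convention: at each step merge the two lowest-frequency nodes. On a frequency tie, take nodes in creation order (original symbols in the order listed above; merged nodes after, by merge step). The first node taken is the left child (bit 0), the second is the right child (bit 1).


Huffman tree construction:
Step 1: Merge A(3) + F(7) = 10
Step 2: Merge (A+F)(10) + E(12) = 22
Step 3: Merge C(16) + ((A+F)+E)(22) = 38
Read each symbol's code off the tree from the root (left child = 0, right child = 1).

Codes:
  C: 0 (length 1)
  E: 11 (length 2)
  A: 100 (length 3)
  F: 101 (length 3)
Average code length: 70/38 = 1.8421 bits/symbol


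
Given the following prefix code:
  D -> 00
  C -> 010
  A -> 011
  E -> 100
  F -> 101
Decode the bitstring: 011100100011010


Decoding step by step:
Bits 011 -> A
Bits 100 -> E
Bits 100 -> E
Bits 011 -> A
Bits 010 -> C


Decoded message: AEEAC


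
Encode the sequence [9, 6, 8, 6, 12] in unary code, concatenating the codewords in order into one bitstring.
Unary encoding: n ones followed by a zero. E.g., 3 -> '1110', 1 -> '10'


Encode each number as n ones followed by a terminating 0:
  9 -> 1111111110 (10 bits)
  6 -> 1111110 (7 bits)
  8 -> 111111110 (9 bits)
  6 -> 1111110 (7 bits)
  12 -> 1111111111110 (13 bits)
Total length = 10 + 7 + 9 + 7 + 13 = 46 bits.

Unary([9, 6, 8, 6, 12]) = 1111111110111111011111111011111101111111111110 (46 bits)


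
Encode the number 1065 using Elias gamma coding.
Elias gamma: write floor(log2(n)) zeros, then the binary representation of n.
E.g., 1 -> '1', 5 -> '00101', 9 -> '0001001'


num_bits = floor(log2(1065)) + 1 = 11
leading_zeros = num_bits - 1 = 10
binary(1065) = 10000101001

Elias gamma(1065) = '0000000000' + '10000101001' = 000000000010000101001 (21 bits)


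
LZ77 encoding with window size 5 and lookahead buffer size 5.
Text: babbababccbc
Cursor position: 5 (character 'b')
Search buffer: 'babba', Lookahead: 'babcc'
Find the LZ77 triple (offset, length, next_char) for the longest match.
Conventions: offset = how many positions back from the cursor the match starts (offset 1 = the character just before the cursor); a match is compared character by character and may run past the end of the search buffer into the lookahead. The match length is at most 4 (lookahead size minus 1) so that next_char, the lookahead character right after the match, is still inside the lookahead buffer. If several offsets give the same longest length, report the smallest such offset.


Try each offset into the search buffer:
  offset=1 (pos 4, char 'a'): match length 0
  offset=2 (pos 3, char 'b'): match length 3
  offset=3 (pos 2, char 'b'): match length 1
  offset=4 (pos 1, char 'a'): match length 0
  offset=5 (pos 0, char 'b'): match length 3
Longest match has length 3, found at offsets 2, 5; take the smallest, offset 2.
next_char = character at position 5 + 3 = 8 -> 'c'

Best match: offset=2, length=3 (matching 'bab' starting at position 3)
LZ77 triple: (2, 3, 'c')


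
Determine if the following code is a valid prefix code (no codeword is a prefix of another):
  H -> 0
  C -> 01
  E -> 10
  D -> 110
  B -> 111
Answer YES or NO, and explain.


Checking each pair (does one codeword prefix another?):
  H='0' vs C='01': prefix -- VIOLATION

NO -- this is NOT a valid prefix code. H (0) is a prefix of C (01).


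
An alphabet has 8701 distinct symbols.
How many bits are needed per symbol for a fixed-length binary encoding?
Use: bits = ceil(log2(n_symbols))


log2(8701) = 13.087
Bracket: 2^13 = 8192 < 8701 <= 2^14 = 16384
So ceil(log2(8701)) = 14

bits = ceil(log2(8701)) = ceil(13.087) = 14 bits


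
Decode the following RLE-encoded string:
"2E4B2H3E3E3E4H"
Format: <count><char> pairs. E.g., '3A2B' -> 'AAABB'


Expanding each <count><char> pair:
  2E -> 'EE'
  4B -> 'BBBB'
  2H -> 'HH'
  3E -> 'EEE'
  3E -> 'EEE'
  3E -> 'EEE'
  4H -> 'HHHH'

Decoded = EEBBBBHHEEEEEEEEEHHHH


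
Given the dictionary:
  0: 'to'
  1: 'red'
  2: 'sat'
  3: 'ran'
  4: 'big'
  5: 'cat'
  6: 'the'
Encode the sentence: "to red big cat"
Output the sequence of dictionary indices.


Look up each word in the dictionary:
  'to' -> 0
  'red' -> 1
  'big' -> 4
  'cat' -> 5

Encoded: [0, 1, 4, 5]


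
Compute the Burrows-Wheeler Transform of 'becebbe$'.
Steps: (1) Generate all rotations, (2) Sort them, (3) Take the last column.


Rotations (sorted):
  0: $becebbe -> last char: e
  1: bbe$bece -> last char: e
  2: be$beceb -> last char: b
  3: becebbe$ -> last char: $
  4: cebbe$be -> last char: e
  5: e$becebb -> last char: b
  6: ebbe$bec -> last char: c
  7: ecebbe$b -> last char: b


BWT = eeb$ebcb


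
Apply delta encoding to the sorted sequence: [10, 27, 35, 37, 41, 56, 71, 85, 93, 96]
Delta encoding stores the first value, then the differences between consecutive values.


First value: 10
Deltas:
  27 - 10 = 17
  35 - 27 = 8
  37 - 35 = 2
  41 - 37 = 4
  56 - 41 = 15
  71 - 56 = 15
  85 - 71 = 14
  93 - 85 = 8
  96 - 93 = 3


Delta encoded: [10, 17, 8, 2, 4, 15, 15, 14, 8, 3]


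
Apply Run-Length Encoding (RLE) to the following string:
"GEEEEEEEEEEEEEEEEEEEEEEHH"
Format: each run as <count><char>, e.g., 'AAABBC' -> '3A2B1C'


Scanning runs left to right:
  i=0: run of 'G' x 1 -> '1G'
  i=1: run of 'E' x 22 -> '22E'
  i=23: run of 'H' x 2 -> '2H'

RLE = 1G22E2H


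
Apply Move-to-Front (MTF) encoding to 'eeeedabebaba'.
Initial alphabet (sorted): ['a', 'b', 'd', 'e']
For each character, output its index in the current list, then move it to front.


MTF encoding:
'e': index 3 in ['a', 'b', 'd', 'e'] -> ['e', 'a', 'b', 'd']
'e': index 0 in ['e', 'a', 'b', 'd'] -> ['e', 'a', 'b', 'd']
'e': index 0 in ['e', 'a', 'b', 'd'] -> ['e', 'a', 'b', 'd']
'e': index 0 in ['e', 'a', 'b', 'd'] -> ['e', 'a', 'b', 'd']
'd': index 3 in ['e', 'a', 'b', 'd'] -> ['d', 'e', 'a', 'b']
'a': index 2 in ['d', 'e', 'a', 'b'] -> ['a', 'd', 'e', 'b']
'b': index 3 in ['a', 'd', 'e', 'b'] -> ['b', 'a', 'd', 'e']
'e': index 3 in ['b', 'a', 'd', 'e'] -> ['e', 'b', 'a', 'd']
'b': index 1 in ['e', 'b', 'a', 'd'] -> ['b', 'e', 'a', 'd']
'a': index 2 in ['b', 'e', 'a', 'd'] -> ['a', 'b', 'e', 'd']
'b': index 1 in ['a', 'b', 'e', 'd'] -> ['b', 'a', 'e', 'd']
'a': index 1 in ['b', 'a', 'e', 'd'] -> ['a', 'b', 'e', 'd']


Output: [3, 0, 0, 0, 3, 2, 3, 3, 1, 2, 1, 1]


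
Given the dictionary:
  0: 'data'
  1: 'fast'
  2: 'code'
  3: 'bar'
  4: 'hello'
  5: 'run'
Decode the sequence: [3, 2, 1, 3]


Look up each index in the dictionary:
  3 -> 'bar'
  2 -> 'code'
  1 -> 'fast'
  3 -> 'bar'

Decoded: "bar code fast bar"


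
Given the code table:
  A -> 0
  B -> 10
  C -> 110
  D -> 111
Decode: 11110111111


Decoding:
111 -> D
10 -> B
111 -> D
111 -> D


Result: DBDD


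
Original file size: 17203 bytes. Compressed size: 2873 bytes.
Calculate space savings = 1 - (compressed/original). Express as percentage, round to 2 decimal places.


ratio = compressed/original = 2873/17203 = 0.167006
savings = 1 - ratio = 1 - 0.167006 = 0.832994
as a percentage: 0.832994 * 100 = 83.3%

Space savings = 1 - 2873/17203 = 83.3%


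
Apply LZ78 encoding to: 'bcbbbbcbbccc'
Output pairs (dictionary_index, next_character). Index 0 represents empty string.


LZ78 encoding steps:
Dictionary: {0: ''}
Step 1: w='' (idx 0), next='b' -> output (0, 'b'), add 'b' as idx 1
Step 2: w='' (idx 0), next='c' -> output (0, 'c'), add 'c' as idx 2
Step 3: w='b' (idx 1), next='b' -> output (1, 'b'), add 'bb' as idx 3
Step 4: w='bb' (idx 3), next='c' -> output (3, 'c'), add 'bbc' as idx 4
Step 5: w='bbc' (idx 4), next='c' -> output (4, 'c'), add 'bbcc' as idx 5
Step 6: w='c' (idx 2), end of input -> output (2, '')


Encoded: [(0, 'b'), (0, 'c'), (1, 'b'), (3, 'c'), (4, 'c'), (2, '')]


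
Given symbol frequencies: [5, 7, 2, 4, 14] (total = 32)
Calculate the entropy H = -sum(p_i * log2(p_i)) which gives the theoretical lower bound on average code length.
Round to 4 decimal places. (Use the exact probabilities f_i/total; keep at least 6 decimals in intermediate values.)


Per-symbol terms -p_i * log2(p_i) with p_i = f_i/32:
  p = 5/32 = 0.156250: log2(p) = -2.678072, -p*log2(p) = 0.418449
  p = 7/32 = 0.218750: log2(p) = -2.192645, -p*log2(p) = 0.479641
  p = 2/32 = 0.062500: log2(p) = -4.000000, -p*log2(p) = 0.250000
  p = 4/32 = 0.125000: log2(p) = -3.000000, -p*log2(p) = 0.375000
  p = 14/32 = 0.437500: log2(p) = -1.192645, -p*log2(p) = 0.521782
H = 0.418449 + 0.479641 + 0.250000 + 0.375000 + 0.521782 = 2.044872

H = 2.0449 bits/symbol


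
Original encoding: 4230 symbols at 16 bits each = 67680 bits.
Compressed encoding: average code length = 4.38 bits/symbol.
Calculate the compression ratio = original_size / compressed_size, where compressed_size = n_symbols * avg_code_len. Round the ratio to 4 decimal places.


original_size = n_symbols * orig_bits = 4230 * 16 = 67680 bits
compressed_size = n_symbols * avg_code_len = 4230 * 4.38 = 18527.4 bits
ratio = original_size / compressed_size = 67680 / 18527.4 = 3.653

Compression ratio = 3.653


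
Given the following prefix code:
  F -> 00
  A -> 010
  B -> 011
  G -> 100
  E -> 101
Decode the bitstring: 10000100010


Decoding step by step:
Bits 100 -> G
Bits 00 -> F
Bits 100 -> G
Bits 010 -> A


Decoded message: GFGA


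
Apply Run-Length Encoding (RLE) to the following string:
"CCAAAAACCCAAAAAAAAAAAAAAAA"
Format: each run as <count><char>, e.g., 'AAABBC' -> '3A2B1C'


Scanning runs left to right:
  i=0: run of 'C' x 2 -> '2C'
  i=2: run of 'A' x 5 -> '5A'
  i=7: run of 'C' x 3 -> '3C'
  i=10: run of 'A' x 16 -> '16A'

RLE = 2C5A3C16A


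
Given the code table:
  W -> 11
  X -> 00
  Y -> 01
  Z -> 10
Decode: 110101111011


Decoding:
11 -> W
01 -> Y
01 -> Y
11 -> W
10 -> Z
11 -> W


Result: WYYWZW


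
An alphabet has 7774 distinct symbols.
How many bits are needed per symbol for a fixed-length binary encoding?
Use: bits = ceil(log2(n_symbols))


log2(7774) = 12.9244
Bracket: 2^12 = 4096 < 7774 <= 2^13 = 8192
So ceil(log2(7774)) = 13

bits = ceil(log2(7774)) = ceil(12.9244) = 13 bits


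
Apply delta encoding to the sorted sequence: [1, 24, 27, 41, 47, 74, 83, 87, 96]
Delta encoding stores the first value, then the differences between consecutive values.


First value: 1
Deltas:
  24 - 1 = 23
  27 - 24 = 3
  41 - 27 = 14
  47 - 41 = 6
  74 - 47 = 27
  83 - 74 = 9
  87 - 83 = 4
  96 - 87 = 9


Delta encoded: [1, 23, 3, 14, 6, 27, 9, 4, 9]


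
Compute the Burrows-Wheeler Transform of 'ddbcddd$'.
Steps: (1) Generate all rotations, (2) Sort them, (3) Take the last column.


Rotations (sorted):
  0: $ddbcddd -> last char: d
  1: bcddd$dd -> last char: d
  2: cddd$ddb -> last char: b
  3: d$ddbcdd -> last char: d
  4: dbcddd$d -> last char: d
  5: dd$ddbcd -> last char: d
  6: ddbcddd$ -> last char: $
  7: ddd$ddbc -> last char: c


BWT = ddbddd$c
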